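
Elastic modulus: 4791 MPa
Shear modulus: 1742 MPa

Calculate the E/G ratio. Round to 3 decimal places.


E / G = 4791 / 1742 = 2.750

2.750


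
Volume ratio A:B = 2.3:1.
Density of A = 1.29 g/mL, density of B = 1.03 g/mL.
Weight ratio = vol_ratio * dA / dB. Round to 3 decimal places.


Wt ratio = 2.3 * 1.29 / 1.03
= 2.881

2.881


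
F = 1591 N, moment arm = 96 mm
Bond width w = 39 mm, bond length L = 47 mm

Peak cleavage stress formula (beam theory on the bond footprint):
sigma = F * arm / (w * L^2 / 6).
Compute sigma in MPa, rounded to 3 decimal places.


sigma = (1591 * 96) / (39 * 2209 / 6)
= 152736 * 6 / 86151
= 916416 / 86151
= 10.637 MPa

10.637


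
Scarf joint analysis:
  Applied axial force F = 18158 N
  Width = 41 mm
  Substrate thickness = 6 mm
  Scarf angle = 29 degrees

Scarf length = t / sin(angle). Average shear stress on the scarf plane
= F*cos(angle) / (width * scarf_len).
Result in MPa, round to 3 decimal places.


Scarf length = 6 / sin(29 deg) = 12.3760 mm
cos(29 deg) = 0.874620
Shear = 18158 * 0.874620 / (41 * 12.3760)
= 31.298 MPa

31.298


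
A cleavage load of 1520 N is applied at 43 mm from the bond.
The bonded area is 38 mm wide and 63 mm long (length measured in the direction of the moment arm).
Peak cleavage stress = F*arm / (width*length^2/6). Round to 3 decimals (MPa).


Moment = 1520 * 43 = 65360 N*mm
Section modulus = 38 * 3969 / 6 = 150822 / 6 mm^3
Stress = 65360 / (150822 / 6) = 392160 / 150822
= 2.600 MPa

2.600


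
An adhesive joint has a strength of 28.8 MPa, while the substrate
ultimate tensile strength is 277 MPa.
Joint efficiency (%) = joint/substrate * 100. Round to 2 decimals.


Efficiency = 28.8 / 277 * 100
= 10.40%

10.40


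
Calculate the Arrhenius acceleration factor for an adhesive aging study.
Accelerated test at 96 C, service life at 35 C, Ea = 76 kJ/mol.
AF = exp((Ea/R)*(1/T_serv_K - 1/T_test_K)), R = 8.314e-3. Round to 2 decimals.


T_test = 369.15 K, T_serv = 308.15 K
Ea/R = 76 / 0.008314 = 9141.21
AF = exp(9141.21 * (1/308.15 - 1/369.15))
= 134.55

134.55


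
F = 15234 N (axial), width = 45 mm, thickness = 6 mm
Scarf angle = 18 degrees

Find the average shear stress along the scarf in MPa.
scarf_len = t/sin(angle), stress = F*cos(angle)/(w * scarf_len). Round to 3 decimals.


scarf_len = 6/sin(18 deg) = 19.4164
cos(18 deg) = 0.951057
stress = 15234*0.951057/(45*19.4164) = 16.582 MPa

16.582


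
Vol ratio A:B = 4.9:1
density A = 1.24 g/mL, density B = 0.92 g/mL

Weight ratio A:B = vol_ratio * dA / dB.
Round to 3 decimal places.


Weight ratio = 4.9 * 1.24 / 0.92
= 6.604

6.604


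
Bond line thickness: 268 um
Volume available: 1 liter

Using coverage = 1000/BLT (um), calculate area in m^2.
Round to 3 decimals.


1 L = 1e6 mm^3, thickness = 268 um = 0.268 mm
Area = 1e6 / 0.268 mm^2 = (1e6 / 0.268) / 1e6 m^2 = 1000 / 268 m^2
= 3.731 m^2

3.731


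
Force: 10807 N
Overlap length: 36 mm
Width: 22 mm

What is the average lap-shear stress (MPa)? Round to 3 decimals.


Average shear stress = F / (overlap * width)
= 10807 / (36 * 22)
= 13.645 MPa

13.645


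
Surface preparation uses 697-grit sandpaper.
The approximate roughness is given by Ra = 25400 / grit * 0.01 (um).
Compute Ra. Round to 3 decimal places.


Ra = 25400 / 697 * 0.01
= 254 / 697
= 0.364 um

0.364


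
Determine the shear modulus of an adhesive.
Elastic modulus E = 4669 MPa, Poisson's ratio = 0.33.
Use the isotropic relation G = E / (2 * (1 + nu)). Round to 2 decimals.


G = 4669 / (2*(1+0.33)) = 4669 / 2.66
= 1755.26 MPa

1755.26


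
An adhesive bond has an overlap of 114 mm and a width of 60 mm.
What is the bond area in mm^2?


Bond area = overlap * width
= 114 * 60
= 6840 mm^2

6840


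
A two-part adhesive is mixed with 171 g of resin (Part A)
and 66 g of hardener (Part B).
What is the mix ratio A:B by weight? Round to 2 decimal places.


Mix ratio = mass_A / mass_B
= 171 / 66
= 2.59

2.59


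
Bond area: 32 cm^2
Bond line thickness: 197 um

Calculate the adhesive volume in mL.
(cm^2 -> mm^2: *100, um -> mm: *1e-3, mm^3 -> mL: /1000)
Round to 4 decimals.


V = 32*100 * 197*1e-3 / 1000
= 0.6304 mL

0.6304


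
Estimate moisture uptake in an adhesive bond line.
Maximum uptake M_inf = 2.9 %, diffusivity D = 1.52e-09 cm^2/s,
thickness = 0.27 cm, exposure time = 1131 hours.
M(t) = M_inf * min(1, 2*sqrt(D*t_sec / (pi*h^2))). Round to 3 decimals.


Convert time: 1131 h = 4071600 s
ratio = min(1, 2*sqrt(1.52e-09*4071600/(pi*0.27^2)))
= 0.328773
M(t) = 2.9 * 0.328773 = 0.953%

0.953


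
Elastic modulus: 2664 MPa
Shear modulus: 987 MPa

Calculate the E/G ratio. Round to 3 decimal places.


E / G = 2664 / 987 = 2.699

2.699


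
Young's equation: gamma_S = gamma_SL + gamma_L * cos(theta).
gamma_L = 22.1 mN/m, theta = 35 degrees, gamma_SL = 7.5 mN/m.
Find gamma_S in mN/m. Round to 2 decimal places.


cos(35 deg) = 0.819152
gamma_S = 7.5 + 22.1 * 0.819152
= 25.60 mN/m

25.60


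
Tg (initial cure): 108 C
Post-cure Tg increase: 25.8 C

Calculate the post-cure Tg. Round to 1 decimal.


Post-cure Tg = 108 + 25.8 = 133.8 C

133.8


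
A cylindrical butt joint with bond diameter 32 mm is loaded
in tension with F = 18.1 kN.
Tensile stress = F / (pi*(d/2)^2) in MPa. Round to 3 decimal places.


Area = pi * (32/2)^2 = 804.2477 mm^2
Stress = 18.1*1000 / 804.2477
= 22.506 MPa

22.506


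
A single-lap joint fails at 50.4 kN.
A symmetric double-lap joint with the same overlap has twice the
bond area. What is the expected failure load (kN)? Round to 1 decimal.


Double-lap load = 2 * 50.4 = 100.8 kN

100.8


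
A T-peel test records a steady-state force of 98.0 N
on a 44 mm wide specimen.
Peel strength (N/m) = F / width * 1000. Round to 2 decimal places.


Peel strength = 98.0 / 44 * 1000
= 2227.27 N/m

2227.27


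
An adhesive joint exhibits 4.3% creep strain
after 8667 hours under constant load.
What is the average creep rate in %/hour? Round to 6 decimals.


Creep rate = strain / time
= 4.3 / 8667
= 0.000496 %/h

0.000496


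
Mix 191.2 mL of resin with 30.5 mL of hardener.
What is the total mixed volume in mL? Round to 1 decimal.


Total = 191.2 + 30.5 = 221.7 mL

221.7


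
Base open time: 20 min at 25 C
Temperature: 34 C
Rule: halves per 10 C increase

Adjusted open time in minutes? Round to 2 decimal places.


Acceleration = 2^((34-25)/10) = 1.8661
Open time = 20 / 1.8661 = 10.72 min

10.72


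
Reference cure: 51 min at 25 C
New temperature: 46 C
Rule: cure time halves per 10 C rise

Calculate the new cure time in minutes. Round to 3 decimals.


factor = 2^((46-25)/10) = 4.2871
t_new = 51 / 4.2871 = 11.896 min

11.896


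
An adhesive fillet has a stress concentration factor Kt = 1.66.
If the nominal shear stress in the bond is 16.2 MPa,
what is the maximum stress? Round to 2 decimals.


Max stress = 16.2 * 1.66 = 26.89 MPa

26.89


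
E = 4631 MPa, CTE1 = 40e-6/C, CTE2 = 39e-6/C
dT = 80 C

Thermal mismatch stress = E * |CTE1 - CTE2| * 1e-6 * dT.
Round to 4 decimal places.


= 4631 * 1e-6 * 80
= 0.3705 MPa

0.3705


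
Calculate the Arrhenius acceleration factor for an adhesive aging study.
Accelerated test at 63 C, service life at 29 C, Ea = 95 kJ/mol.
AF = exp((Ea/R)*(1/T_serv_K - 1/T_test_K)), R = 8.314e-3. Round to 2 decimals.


T_test = 336.15 K, T_serv = 302.15 K
Ea/R = 95 / 0.008314 = 11426.51
AF = exp(11426.51 * (1/302.15 - 1/336.15))
= 45.83

45.83


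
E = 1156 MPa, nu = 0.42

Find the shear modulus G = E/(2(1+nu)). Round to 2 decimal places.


G = 1156 / (2 * 1.42)
= 407.04 MPa

407.04


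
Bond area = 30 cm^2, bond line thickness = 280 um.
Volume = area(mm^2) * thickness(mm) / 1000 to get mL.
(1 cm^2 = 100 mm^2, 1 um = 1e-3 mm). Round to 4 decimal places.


area_mm2 = 30 * 100 = 3000
blt_mm = 280 * 1e-3 = 0.28
vol_mm3 = 3000 * 0.28 = 840.0
vol_mL = 840.0 / 1000 = 0.8400 mL

0.8400


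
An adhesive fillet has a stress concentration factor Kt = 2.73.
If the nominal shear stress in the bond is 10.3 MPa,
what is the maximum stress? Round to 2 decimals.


Max stress = 10.3 * 2.73 = 28.12 MPa

28.12


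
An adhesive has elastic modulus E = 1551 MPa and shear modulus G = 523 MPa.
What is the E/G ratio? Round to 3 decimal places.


E/G = 1551 / 523 = 2.966

2.966


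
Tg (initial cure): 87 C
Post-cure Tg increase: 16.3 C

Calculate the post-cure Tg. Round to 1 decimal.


Post-cure Tg = 87 + 16.3 = 103.3 C

103.3


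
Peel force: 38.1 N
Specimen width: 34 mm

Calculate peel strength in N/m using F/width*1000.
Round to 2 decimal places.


Peel strength = 38.1 / 34 * 1000 = 1120.59 N/m

1120.59


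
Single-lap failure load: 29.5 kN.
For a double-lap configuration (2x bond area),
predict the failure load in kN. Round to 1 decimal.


Failure load = 29.5 * 2 = 59.0 kN

59.0


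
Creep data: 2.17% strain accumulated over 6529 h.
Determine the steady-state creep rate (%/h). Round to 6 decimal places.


Rate = 2.17 / 6529 = 0.000332 %/h

0.000332


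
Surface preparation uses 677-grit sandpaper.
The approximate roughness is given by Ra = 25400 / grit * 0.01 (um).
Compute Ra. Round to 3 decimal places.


Ra = 25400 / 677 * 0.01
= 254 / 677
= 0.375 um

0.375


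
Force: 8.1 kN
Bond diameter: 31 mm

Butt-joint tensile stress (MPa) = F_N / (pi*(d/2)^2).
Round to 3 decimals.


F_N = 8.1 * 1000 = 8100.0 N
A = pi*(15.5)^2 = 754.7676 mm^2
stress = 8100.0 / 754.7676 = 10.732 MPa

10.732


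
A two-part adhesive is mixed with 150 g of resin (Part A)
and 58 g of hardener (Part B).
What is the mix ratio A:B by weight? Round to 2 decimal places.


Mix ratio = mass_A / mass_B
= 150 / 58
= 2.59

2.59


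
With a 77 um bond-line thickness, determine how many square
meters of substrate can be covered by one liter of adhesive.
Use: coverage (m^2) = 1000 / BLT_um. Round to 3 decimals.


Coverage = 1000 / 77 = 12.987 m^2

12.987


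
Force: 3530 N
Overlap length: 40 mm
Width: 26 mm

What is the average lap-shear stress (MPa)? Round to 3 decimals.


Average shear stress = F / (overlap * width)
= 3530 / (40 * 26)
= 3.394 MPa

3.394


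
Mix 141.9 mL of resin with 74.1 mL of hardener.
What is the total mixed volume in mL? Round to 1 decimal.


Total = 141.9 + 74.1 = 216.0 mL

216.0


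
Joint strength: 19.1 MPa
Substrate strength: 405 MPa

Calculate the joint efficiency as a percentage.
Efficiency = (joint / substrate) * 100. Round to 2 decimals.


Efficiency = (19.1 / 405) * 100 = 4.72%

4.72


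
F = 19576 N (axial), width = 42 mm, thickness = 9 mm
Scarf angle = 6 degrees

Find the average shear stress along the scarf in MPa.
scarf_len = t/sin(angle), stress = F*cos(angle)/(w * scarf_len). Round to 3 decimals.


scarf_len = 9/sin(6 deg) = 86.1010
cos(6 deg) = 0.994522
stress = 19576*0.994522/(42*86.1010) = 5.384 MPa

5.384


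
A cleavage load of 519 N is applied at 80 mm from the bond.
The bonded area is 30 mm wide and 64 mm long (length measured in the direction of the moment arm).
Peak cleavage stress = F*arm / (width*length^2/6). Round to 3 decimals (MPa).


Moment = 519 * 80 = 41520 N*mm
Section modulus = 30 * 4096 / 6 = 122880 / 6 mm^3
Stress = 41520 / (122880 / 6) = 249120 / 122880
= 2.027 MPa

2.027


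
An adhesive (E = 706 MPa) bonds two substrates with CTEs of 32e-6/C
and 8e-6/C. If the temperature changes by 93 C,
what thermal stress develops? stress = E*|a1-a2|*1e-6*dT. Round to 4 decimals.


Stress = 706 * |32 - 8| * 1e-6 * 93
= 1.5758 MPa

1.5758


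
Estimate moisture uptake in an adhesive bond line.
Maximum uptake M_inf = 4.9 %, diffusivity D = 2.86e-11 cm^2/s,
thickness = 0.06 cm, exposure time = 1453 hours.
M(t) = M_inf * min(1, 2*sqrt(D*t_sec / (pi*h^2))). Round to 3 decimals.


Convert time: 1453 h = 5230800 s
ratio = min(1, 2*sqrt(2.86e-11*5230800/(pi*0.06^2)))
= 0.230023
M(t) = 4.9 * 0.230023 = 1.127%

1.127


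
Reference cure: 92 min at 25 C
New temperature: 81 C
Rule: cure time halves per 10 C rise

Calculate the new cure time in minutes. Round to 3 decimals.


factor = 2^((81-25)/10) = 48.5029
t_new = 92 / 48.5029 = 1.897 min

1.897


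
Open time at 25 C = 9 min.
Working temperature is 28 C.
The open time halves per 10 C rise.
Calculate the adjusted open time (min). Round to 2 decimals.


factor = 2^((28 - 25) / 10) = 1.2311
ot = 9 / 1.2311 = 7.31 min

7.31


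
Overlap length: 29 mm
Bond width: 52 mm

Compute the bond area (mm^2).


Bond area = 29 * 52 = 1508 mm^2

1508


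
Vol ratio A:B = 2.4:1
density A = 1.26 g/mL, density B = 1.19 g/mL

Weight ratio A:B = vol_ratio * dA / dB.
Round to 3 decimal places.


Weight ratio = 2.4 * 1.26 / 1.19
= 2.541

2.541


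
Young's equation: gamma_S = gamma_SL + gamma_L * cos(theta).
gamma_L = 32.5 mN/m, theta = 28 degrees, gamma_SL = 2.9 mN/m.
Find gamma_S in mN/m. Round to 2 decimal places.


cos(28 deg) = 0.882948
gamma_S = 2.9 + 32.5 * 0.882948
= 31.60 mN/m

31.60


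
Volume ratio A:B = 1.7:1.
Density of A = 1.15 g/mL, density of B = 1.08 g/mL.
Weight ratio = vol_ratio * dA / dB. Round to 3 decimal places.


Wt ratio = 1.7 * 1.15 / 1.08
= 1.810

1.810


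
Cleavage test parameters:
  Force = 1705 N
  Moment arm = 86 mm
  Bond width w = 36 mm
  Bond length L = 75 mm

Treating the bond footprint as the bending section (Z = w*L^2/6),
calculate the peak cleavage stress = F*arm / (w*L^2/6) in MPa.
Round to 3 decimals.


M = 1705 * 86 = 146630 N*mm
Z = 36 * 75^2 / 6 = 202500 / 6 mm^3
sigma = M / Z = 6 * 146630 / 202500 = 879780 / 202500
= 4.345 MPa

4.345


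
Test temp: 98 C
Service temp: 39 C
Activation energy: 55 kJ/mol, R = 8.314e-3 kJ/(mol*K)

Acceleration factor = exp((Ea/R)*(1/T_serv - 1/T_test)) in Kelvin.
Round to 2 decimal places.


AF = exp((55/0.008314)*(1/312.15 - 1/371.15))
= 29.05

29.05


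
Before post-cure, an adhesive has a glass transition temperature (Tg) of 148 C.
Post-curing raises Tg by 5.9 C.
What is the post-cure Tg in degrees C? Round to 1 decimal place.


Tg_post = Tg_base + delta_Tg
= 148 + 5.9
= 153.9 C

153.9


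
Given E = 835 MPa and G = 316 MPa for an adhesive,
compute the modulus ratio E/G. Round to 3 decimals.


E/G ratio = 835 / 316 = 2.642

2.642


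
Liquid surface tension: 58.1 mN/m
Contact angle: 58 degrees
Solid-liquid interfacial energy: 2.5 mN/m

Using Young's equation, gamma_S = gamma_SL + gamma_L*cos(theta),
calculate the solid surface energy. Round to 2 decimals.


gamma_S = 2.5 + 58.1 * cos(58)
= 33.29 mN/m

33.29


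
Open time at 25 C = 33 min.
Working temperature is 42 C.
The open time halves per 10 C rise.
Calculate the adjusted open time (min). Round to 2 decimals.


factor = 2^((42 - 25) / 10) = 3.2490
ot = 33 / 3.2490 = 10.16 min

10.16


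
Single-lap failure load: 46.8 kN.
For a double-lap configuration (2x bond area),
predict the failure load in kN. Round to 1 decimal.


Failure load = 46.8 * 2 = 93.6 kN

93.6


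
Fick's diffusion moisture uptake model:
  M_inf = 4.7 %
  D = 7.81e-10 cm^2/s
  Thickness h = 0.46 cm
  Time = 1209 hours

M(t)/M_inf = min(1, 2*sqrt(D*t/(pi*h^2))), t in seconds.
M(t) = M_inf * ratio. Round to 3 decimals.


t_sec = 1209 * 3600 = 4352400
ratio = 2*sqrt(7.81e-10*4352400/(pi*0.46^2))
= min(1, 0.143017)
= 0.143017
M(t) = 4.7 * 0.143017 = 0.672 %

0.672


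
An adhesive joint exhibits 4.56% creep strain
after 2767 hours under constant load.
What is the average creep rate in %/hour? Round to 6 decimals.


Creep rate = strain / time
= 4.56 / 2767
= 0.001648 %/h

0.001648


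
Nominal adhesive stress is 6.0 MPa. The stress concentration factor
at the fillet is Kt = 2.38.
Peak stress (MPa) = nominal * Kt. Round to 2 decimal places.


Peak = 6.0 * 2.38 = 14.28 MPa

14.28


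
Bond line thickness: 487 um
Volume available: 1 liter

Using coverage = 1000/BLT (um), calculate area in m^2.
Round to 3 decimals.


1 L = 1e6 mm^3, thickness = 487 um = 0.487 mm
Area = 1e6 / 0.487 mm^2 = (1e6 / 0.487) / 1e6 m^2 = 1000 / 487 m^2
= 2.053 m^2

2.053


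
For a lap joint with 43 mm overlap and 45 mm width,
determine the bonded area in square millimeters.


Area = 43 * 45 = 1935 mm^2

1935


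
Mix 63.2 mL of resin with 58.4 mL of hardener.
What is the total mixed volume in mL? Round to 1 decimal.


Total = 63.2 + 58.4 = 121.6 mL

121.6


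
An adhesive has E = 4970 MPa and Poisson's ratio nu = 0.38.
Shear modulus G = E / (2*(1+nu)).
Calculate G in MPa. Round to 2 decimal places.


G = 4970 / (2*(1+0.38))
= 4970 / 2.76
= 1800.72 MPa

1800.72


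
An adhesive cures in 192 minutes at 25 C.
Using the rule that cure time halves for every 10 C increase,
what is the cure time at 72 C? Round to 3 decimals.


Factor = 2^((72 - 25) / 10) = 25.9921
Cure time = 192 / 25.9921
= 7.387 minutes

7.387


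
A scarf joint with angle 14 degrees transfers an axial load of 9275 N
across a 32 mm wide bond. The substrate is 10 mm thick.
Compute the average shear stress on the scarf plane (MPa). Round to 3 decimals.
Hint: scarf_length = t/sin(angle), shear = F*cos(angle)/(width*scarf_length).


scarf_length = 10 / sin(14 deg) = 41.3357 mm
cos(14 deg) = 0.970296
shear stress = 9275 * 0.970296 / (32 * 41.3357)
= 6.804 MPa

6.804


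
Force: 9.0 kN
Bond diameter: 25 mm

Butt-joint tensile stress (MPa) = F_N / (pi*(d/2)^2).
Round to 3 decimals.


F_N = 9.0 * 1000 = 9000.0 N
A = pi*(12.5)^2 = 490.8739 mm^2
stress = 9000.0 / 490.8739 = 18.335 MPa

18.335


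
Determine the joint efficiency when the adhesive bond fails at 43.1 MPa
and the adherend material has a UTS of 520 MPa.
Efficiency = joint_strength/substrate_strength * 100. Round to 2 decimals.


Joint efficiency = 43.1 / 520 * 100
= 8.29%

8.29


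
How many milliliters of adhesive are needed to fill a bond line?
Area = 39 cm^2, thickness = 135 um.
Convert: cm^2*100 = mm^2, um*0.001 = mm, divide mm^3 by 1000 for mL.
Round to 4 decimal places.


= (39 * 100) * (135 * 0.001) / 1000
= 0.5265 mL

0.5265


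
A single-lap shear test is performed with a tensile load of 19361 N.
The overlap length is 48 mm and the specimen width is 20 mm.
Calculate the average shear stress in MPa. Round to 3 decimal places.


Shear stress = F / (overlap * width)
= 19361 / (48 * 20)
= 19361 / 960
= 20.168 MPa

20.168


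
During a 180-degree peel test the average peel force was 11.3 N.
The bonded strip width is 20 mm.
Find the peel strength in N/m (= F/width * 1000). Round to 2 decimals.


Peel strength = F/width * 1000
= 11.3 / 20 * 1000
= 565.00 N/m

565.00


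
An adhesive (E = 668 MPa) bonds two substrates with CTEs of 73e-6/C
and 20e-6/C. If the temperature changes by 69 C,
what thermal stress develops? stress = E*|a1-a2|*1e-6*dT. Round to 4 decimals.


Stress = 668 * |73 - 20| * 1e-6 * 69
= 2.4429 MPa

2.4429


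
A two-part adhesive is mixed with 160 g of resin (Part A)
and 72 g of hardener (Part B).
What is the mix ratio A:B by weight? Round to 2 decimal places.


Mix ratio = mass_A / mass_B
= 160 / 72
= 2.22

2.22


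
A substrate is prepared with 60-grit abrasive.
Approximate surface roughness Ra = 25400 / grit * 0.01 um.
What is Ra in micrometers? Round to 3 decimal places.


Ra = 25400 / 60 * 0.01 = 4.233 um

4.233


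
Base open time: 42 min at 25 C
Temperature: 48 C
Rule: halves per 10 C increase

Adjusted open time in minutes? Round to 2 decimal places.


Acceleration = 2^((48-25)/10) = 4.9246
Open time = 42 / 4.9246 = 8.53 min

8.53


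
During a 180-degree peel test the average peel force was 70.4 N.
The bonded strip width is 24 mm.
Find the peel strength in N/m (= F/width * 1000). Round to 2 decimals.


Peel strength = F/width * 1000
= 70.4 / 24 * 1000
= 2933.33 N/m

2933.33


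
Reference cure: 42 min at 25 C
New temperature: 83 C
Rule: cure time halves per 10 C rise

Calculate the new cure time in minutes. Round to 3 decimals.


factor = 2^((83-25)/10) = 55.7152
t_new = 42 / 55.7152 = 0.754 min

0.754


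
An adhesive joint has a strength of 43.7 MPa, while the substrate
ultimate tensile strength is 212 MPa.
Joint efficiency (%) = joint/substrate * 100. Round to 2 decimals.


Efficiency = 43.7 / 212 * 100
= 20.61%

20.61


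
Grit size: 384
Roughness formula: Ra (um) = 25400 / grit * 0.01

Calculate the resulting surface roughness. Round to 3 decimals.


Ra = 25400 / 384 * 0.01
= 0.661 um

0.661


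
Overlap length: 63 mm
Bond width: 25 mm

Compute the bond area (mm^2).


Bond area = 63 * 25 = 1575 mm^2

1575


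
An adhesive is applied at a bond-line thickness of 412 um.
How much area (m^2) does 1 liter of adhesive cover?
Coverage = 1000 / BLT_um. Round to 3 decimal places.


Coverage = 1000 / 412 = 2.427 m^2

2.427


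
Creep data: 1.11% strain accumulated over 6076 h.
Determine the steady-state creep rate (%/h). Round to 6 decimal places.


Rate = 1.11 / 6076 = 0.000183 %/h

0.000183


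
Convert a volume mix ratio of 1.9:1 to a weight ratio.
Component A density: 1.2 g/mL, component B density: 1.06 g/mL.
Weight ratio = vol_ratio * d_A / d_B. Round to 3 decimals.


= 1.9 * 1.2 / 1.06 = 2.151

2.151


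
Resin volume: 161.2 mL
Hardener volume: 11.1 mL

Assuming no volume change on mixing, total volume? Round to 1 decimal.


V_total = 161.2 + 11.1 = 172.3 mL

172.3


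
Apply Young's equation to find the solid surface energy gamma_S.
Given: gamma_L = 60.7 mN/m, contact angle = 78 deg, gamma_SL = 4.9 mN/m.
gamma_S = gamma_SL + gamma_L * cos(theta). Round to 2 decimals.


theta_rad = 78 * pi/180 = 1.361357
gamma_S = 4.9 + 60.7 * cos(1.361357)
= 17.52 mN/m

17.52


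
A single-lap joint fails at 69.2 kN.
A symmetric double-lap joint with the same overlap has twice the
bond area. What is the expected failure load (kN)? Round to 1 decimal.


Double-lap load = 2 * 69.2 = 138.4 kN

138.4


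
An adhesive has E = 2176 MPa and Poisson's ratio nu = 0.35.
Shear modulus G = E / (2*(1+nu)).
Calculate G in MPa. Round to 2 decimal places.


G = 2176 / (2*(1+0.35))
= 2176 / 2.70
= 805.93 MPa

805.93


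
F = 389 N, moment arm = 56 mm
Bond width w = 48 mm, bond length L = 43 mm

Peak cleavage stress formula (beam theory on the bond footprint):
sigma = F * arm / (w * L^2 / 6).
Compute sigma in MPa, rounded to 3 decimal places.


sigma = (389 * 56) / (48 * 1849 / 6)
= 21784 * 6 / 88752
= 130704 / 88752
= 1.473 MPa

1.473


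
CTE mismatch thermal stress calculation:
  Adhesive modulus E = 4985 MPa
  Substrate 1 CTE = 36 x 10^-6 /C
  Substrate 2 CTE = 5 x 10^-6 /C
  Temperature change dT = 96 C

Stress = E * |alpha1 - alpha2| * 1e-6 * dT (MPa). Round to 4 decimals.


delta_alpha = |36 - 5| = 31 x 10^-6/C
Stress = 4985 * 31e-6 * 96
= 14.8354 MPa

14.8354


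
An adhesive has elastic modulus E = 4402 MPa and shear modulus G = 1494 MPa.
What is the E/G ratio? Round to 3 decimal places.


E/G = 4402 / 1494 = 2.946

2.946


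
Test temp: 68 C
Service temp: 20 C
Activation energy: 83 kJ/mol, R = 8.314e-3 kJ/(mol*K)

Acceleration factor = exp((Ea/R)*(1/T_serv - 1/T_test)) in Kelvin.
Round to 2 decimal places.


AF = exp((83/0.008314)*(1/293.15 - 1/341.15))
= 120.49

120.49


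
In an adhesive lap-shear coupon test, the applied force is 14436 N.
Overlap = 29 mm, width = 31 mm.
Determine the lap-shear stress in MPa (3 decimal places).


stress = F / (overlap * width)
= 14436 / (29 * 31)
= 16.058 MPa

16.058


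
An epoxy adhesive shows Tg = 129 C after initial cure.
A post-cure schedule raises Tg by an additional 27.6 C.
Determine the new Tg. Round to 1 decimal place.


New Tg = 129 + 27.6
= 156.6 C

156.6


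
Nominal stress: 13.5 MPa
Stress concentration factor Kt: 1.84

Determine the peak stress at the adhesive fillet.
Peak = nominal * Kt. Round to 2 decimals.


Peak stress = 13.5 * 1.84
= 24.84 MPa

24.84


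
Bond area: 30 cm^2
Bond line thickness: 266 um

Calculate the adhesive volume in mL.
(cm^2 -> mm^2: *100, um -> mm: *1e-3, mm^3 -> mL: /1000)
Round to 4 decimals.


V = 30*100 * 266*1e-3 / 1000
= 0.7980 mL

0.7980


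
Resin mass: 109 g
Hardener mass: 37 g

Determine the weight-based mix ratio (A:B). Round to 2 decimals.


Ratio = 109 / 37 = 2.95

2.95


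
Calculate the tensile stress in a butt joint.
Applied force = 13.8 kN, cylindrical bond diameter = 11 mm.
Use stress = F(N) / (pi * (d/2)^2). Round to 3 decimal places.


A = pi * 5.5^2 = 95.0332 mm^2
sigma = 13800.0 / 95.0332 = 145.212 MPa

145.212


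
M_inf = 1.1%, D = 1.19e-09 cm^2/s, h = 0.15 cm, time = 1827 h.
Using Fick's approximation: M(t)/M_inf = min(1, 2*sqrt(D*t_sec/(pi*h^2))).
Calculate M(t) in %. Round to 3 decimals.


t = 6577200 s
ratio = min(1, 2*sqrt(1.19e-09*6577200/(pi*0.0225)))
= 0.665515
M(t) = 1.1 * 0.665515 = 0.732%

0.732


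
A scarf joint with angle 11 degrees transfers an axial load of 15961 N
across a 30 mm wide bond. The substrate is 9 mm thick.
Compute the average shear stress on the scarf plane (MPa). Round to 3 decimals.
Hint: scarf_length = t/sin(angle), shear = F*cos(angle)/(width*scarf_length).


scarf_length = 9 / sin(11 deg) = 47.1676 mm
cos(11 deg) = 0.981627
shear stress = 15961 * 0.981627 / (30 * 47.1676)
= 11.072 MPa

11.072


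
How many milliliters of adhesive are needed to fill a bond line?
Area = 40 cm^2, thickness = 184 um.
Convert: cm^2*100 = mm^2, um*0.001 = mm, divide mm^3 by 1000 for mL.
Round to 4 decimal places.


= (40 * 100) * (184 * 0.001) / 1000
= 0.7360 mL

0.7360


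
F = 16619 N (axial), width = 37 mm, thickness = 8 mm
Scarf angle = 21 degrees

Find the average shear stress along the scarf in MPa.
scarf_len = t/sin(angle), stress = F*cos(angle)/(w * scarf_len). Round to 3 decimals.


scarf_len = 8/sin(21 deg) = 22.3234
cos(21 deg) = 0.933580
stress = 16619*0.933580/(37*22.3234) = 18.784 MPa

18.784


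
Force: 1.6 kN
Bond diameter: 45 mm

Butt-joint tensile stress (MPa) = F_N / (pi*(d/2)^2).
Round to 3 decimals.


F_N = 1.6 * 1000 = 1600.0 N
A = pi*(22.5)^2 = 1590.4313 mm^2
stress = 1600.0 / 1590.4313 = 1.006 MPa

1.006


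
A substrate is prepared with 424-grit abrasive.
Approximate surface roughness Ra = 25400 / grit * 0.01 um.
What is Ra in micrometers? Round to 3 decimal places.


Ra = 25400 / 424 * 0.01 = 0.599 um

0.599


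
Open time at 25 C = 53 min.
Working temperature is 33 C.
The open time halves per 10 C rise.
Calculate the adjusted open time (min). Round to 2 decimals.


factor = 2^((33 - 25) / 10) = 1.7411
ot = 53 / 1.7411 = 30.44 min

30.44


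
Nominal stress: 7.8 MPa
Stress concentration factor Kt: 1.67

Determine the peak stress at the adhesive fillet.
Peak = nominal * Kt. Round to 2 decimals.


Peak stress = 7.8 * 1.67
= 13.03 MPa

13.03


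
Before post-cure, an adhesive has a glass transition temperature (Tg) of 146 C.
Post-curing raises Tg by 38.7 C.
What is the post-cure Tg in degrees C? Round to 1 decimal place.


Tg_post = Tg_base + delta_Tg
= 146 + 38.7
= 184.7 C

184.7


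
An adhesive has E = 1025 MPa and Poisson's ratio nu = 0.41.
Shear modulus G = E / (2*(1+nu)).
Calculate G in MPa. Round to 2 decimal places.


G = 1025 / (2*(1+0.41))
= 1025 / 2.82
= 363.48 MPa

363.48


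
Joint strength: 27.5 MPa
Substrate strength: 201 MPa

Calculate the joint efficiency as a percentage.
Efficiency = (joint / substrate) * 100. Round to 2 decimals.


Efficiency = (27.5 / 201) * 100 = 13.68%

13.68


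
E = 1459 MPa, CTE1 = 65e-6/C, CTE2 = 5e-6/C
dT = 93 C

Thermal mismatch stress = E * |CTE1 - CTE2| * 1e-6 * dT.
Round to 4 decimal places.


= 1459 * 60e-6 * 93
= 8.1412 MPa

8.1412


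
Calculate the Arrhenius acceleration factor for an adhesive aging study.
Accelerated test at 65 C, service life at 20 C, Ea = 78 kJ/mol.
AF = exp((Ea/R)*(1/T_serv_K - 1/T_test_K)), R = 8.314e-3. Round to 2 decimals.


T_test = 338.15 K, T_serv = 293.15 K
Ea/R = 78 / 0.008314 = 9381.77
AF = exp(9381.77 * (1/293.15 - 1/338.15))
= 70.73

70.73


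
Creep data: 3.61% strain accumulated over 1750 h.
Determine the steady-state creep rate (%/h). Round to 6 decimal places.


Rate = 3.61 / 1750 = 0.002063 %/h

0.002063


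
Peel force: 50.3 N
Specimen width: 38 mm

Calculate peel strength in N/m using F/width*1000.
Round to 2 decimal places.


Peel strength = 50.3 / 38 * 1000 = 1323.68 N/m

1323.68


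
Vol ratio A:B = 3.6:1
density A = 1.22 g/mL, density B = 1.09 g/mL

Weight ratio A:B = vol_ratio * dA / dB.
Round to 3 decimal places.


Weight ratio = 3.6 * 1.22 / 1.09
= 4.029

4.029


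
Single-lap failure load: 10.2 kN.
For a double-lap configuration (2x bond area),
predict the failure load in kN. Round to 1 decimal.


Failure load = 10.2 * 2 = 20.4 kN

20.4


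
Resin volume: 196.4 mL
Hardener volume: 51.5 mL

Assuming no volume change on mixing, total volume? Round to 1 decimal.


V_total = 196.4 + 51.5 = 247.9 mL

247.9


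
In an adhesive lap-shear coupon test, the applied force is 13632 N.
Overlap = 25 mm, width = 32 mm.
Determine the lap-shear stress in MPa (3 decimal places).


stress = F / (overlap * width)
= 13632 / (25 * 32)
= 17.040 MPa

17.040


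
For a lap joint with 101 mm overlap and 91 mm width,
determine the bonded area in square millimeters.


Area = 101 * 91 = 9191 mm^2

9191


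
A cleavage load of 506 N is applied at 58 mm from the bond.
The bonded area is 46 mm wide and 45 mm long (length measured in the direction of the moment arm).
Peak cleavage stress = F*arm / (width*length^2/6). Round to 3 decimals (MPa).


Moment = 506 * 58 = 29348 N*mm
Section modulus = 46 * 2025 / 6 = 93150 / 6 mm^3
Stress = 29348 / (93150 / 6) = 176088 / 93150
= 1.890 MPa

1.890


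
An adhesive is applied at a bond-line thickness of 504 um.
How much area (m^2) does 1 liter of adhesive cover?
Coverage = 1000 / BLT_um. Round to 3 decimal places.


Coverage = 1000 / 504 = 1.984 m^2

1.984


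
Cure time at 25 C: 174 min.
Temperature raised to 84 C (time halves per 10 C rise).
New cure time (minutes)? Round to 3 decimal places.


Acceleration factor = 2^(59/10) = 59.7141
New time = 174 / 59.7141 = 2.914 min

2.914


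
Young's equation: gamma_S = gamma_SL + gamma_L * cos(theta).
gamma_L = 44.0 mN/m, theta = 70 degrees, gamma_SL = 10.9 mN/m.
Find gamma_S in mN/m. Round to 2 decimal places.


cos(70 deg) = 0.342020
gamma_S = 10.9 + 44.0 * 0.342020
= 25.95 mN/m

25.95


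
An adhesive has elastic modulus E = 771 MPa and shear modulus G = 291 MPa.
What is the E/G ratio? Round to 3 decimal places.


E/G = 771 / 291 = 2.649

2.649


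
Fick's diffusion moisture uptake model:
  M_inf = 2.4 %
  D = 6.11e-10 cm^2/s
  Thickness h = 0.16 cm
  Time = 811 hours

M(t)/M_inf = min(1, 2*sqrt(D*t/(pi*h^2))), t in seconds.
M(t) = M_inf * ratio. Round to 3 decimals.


t_sec = 811 * 3600 = 2919600
ratio = 2*sqrt(6.11e-10*2919600/(pi*0.16^2))
= min(1, 0.297864)
= 0.297864
M(t) = 2.4 * 0.297864 = 0.715 %

0.715


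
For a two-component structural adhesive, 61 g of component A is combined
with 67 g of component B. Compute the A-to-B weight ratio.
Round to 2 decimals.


Weight ratio A:B = 61 / 67
= 0.91

0.91


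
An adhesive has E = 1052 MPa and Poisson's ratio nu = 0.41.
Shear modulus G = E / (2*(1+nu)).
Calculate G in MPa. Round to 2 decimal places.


G = 1052 / (2*(1+0.41))
= 1052 / 2.82
= 373.05 MPa

373.05


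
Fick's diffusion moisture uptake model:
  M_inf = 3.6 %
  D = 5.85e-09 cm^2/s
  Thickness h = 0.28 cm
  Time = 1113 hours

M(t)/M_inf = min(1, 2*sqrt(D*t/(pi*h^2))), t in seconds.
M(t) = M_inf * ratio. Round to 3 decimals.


t_sec = 1113 * 3600 = 4006800
ratio = 2*sqrt(5.85e-09*4006800/(pi*0.28^2))
= min(1, 0.616984)
= 0.616984
M(t) = 3.6 * 0.616984 = 2.221 %

2.221


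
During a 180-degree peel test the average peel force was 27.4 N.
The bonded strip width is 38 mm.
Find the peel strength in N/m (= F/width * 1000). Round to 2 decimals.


Peel strength = F/width * 1000
= 27.4 / 38 * 1000
= 721.05 N/m

721.05


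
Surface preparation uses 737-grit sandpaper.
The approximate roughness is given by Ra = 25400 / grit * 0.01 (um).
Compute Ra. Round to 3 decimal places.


Ra = 25400 / 737 * 0.01
= 254 / 737
= 0.345 um

0.345


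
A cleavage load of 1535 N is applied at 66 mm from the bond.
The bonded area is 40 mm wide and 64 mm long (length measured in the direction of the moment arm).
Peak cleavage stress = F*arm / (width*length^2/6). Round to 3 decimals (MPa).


Moment = 1535 * 66 = 101310 N*mm
Section modulus = 40 * 4096 / 6 = 163840 / 6 mm^3
Stress = 101310 / (163840 / 6) = 607860 / 163840
= 3.710 MPa

3.710


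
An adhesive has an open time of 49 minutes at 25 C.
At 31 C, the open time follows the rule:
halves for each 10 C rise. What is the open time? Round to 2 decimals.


Factor = 2^((31-25)/10) = 1.5157
Open time = 49 / 1.5157 = 32.33 min

32.33


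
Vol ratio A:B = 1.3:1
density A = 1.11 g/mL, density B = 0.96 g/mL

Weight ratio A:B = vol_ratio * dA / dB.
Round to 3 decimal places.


Weight ratio = 1.3 * 1.11 / 0.96
= 1.503

1.503


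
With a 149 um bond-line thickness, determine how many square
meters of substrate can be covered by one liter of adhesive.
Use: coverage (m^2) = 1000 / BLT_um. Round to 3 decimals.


Coverage = 1000 / 149 = 6.711 m^2

6.711


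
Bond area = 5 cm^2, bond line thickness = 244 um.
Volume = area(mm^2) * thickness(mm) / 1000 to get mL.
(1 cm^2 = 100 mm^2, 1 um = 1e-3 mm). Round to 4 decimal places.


area_mm2 = 5 * 100 = 500
blt_mm = 244 * 1e-3 = 0.244
vol_mm3 = 500 * 0.244 = 122.0
vol_mL = 122.0 / 1000 = 0.1220 mL

0.1220


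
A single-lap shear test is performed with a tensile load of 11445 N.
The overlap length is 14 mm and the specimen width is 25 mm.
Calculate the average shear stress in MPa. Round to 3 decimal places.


Shear stress = F / (overlap * width)
= 11445 / (14 * 25)
= 11445 / 350
= 32.700 MPa

32.700


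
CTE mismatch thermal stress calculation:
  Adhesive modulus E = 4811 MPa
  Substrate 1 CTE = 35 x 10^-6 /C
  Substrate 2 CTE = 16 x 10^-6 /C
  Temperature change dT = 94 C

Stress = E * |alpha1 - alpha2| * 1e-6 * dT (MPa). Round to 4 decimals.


delta_alpha = |35 - 16| = 19 x 10^-6/C
Stress = 4811 * 19e-6 * 94
= 8.5924 MPa

8.5924


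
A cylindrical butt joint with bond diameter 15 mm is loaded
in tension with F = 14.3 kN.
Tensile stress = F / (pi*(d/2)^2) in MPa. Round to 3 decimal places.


Area = pi * (15/2)^2 = 176.7146 mm^2
Stress = 14.3*1000 / 176.7146
= 80.921 MPa

80.921


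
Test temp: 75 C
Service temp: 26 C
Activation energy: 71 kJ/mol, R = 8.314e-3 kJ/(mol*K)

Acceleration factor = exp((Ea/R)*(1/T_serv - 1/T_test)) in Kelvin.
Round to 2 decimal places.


AF = exp((71/0.008314)*(1/299.15 - 1/348.15))
= 55.58

55.58


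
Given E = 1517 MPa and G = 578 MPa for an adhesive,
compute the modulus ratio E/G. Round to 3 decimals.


E/G ratio = 1517 / 578 = 2.625

2.625


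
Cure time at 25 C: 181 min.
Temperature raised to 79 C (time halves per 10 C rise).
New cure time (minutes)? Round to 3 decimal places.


Acceleration factor = 2^(54/10) = 42.2243
New time = 181 / 42.2243 = 4.287 min

4.287


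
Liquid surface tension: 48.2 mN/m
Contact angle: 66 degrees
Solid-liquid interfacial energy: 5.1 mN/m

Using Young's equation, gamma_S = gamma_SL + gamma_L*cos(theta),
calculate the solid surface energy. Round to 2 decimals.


gamma_S = 5.1 + 48.2 * cos(66)
= 24.70 mN/m

24.70


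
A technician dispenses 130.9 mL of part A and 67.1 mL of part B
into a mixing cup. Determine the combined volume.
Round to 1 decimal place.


Combined volume = 130.9 + 67.1
= 198.0 mL

198.0


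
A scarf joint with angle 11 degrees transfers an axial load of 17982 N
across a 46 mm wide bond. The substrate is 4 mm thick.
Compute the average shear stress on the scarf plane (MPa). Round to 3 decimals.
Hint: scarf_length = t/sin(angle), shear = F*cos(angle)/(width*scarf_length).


scarf_length = 4 / sin(11 deg) = 20.9634 mm
cos(11 deg) = 0.981627
shear stress = 17982 * 0.981627 / (46 * 20.9634)
= 18.305 MPa

18.305


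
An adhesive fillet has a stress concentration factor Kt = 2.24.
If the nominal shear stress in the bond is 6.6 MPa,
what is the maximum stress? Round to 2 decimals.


Max stress = 6.6 * 2.24 = 14.78 MPa

14.78


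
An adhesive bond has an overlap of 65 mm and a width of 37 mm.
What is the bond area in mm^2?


Bond area = overlap * width
= 65 * 37
= 2405 mm^2

2405


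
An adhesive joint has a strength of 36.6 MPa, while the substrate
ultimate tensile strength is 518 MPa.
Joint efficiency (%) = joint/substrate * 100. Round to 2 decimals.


Efficiency = 36.6 / 518 * 100
= 7.07%

7.07


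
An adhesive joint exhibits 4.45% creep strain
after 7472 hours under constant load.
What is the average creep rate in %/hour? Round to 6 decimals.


Creep rate = strain / time
= 4.45 / 7472
= 0.000596 %/h

0.000596


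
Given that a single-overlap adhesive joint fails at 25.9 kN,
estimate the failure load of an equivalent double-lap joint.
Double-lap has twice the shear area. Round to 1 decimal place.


Double-lap factor = 2
Expected load = 25.9 * 2 = 51.8 kN

51.8


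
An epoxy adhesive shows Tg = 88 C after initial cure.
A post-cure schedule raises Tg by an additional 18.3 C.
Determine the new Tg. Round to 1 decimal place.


New Tg = 88 + 18.3
= 106.3 C

106.3


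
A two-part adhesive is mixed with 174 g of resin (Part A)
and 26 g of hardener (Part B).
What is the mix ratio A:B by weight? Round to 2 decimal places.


Mix ratio = mass_A / mass_B
= 174 / 26
= 6.69

6.69


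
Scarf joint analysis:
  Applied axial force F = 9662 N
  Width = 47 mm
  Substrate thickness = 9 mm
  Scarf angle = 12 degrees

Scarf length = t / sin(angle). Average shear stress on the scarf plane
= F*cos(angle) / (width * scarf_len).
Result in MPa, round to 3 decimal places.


Scarf length = 9 / sin(12 deg) = 43.2876 mm
cos(12 deg) = 0.978148
Shear = 9662 * 0.978148 / (47 * 43.2876)
= 4.645 MPa

4.645


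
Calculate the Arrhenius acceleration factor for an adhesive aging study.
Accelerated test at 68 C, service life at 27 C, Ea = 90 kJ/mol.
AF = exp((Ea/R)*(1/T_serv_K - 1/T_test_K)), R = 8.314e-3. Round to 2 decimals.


T_test = 341.15 K, T_serv = 300.15 K
Ea/R = 90 / 0.008314 = 10825.11
AF = exp(10825.11 * (1/300.15 - 1/341.15))
= 76.28

76.28


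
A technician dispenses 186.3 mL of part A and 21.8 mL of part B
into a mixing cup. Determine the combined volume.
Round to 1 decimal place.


Combined volume = 186.3 + 21.8
= 208.1 mL

208.1


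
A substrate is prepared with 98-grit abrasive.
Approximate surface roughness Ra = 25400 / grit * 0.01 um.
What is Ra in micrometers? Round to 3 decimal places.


Ra = 25400 / 98 * 0.01 = 2.592 um

2.592


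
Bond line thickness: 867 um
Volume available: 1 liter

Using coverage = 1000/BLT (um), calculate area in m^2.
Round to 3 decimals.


1 L = 1e6 mm^3, thickness = 867 um = 0.867 mm
Area = 1e6 / 0.867 mm^2 = (1e6 / 0.867) / 1e6 m^2 = 1000 / 867 m^2
= 1.153 m^2

1.153


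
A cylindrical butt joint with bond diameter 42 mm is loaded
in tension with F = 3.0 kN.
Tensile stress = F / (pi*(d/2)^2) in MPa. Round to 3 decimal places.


Area = pi * (42/2)^2 = 1385.4424 mm^2
Stress = 3.0*1000 / 1385.4424
= 2.165 MPa

2.165


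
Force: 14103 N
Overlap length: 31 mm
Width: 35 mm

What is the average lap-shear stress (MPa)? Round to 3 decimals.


Average shear stress = F / (overlap * width)
= 14103 / (31 * 35)
= 12.998 MPa

12.998


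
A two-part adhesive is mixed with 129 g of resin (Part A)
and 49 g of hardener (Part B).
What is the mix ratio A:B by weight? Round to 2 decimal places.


Mix ratio = mass_A / mass_B
= 129 / 49
= 2.63

2.63


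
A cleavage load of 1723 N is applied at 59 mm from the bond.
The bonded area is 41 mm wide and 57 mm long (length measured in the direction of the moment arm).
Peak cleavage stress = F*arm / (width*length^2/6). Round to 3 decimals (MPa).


Moment = 1723 * 59 = 101657 N*mm
Section modulus = 41 * 3249 / 6 = 133209 / 6 mm^3
Stress = 101657 / (133209 / 6) = 609942 / 133209
= 4.579 MPa

4.579
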